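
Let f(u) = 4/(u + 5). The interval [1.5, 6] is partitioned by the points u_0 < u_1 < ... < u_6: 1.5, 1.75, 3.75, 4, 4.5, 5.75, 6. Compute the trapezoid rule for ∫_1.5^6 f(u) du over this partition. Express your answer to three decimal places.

Subinterval widths: 0.25, 2, 0.25, 0.5, 1.25, 0.25.
f(1.5) = 8/13, f(1.75) = 16/27, f(3.75) = 16/35, f(4) = 4/9, f(4.5) = 8/19, f(5.75) = 16/43, f(6) = 4/11.
On each subinterval the trapezoid contributes (Δu_i/2)·[f(u_{i-1}) + f(u_i)].
Sum ≈ 2.117.

2.117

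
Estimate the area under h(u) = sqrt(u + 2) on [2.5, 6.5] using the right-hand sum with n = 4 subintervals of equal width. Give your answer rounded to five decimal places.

Δu = (6.5 − 2.5)/4 = 1.
Right endpoints: 3.5, 4.5, 5.5, 6.5.
h(3.5) ≈ 2.34521, h(4.5) ≈ 2.54951, h(5.5) ≈ 2.73861, h(6.5) ≈ 2.91548.
Sum = Δu · [h(3.5) + h(4.5) + h(5.5) + h(6.5)].
Sum ≈ 10.54881.

10.54881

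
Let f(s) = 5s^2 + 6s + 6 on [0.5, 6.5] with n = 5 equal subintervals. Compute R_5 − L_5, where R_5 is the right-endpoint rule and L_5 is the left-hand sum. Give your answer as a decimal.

R_5 = 774.3.
L_5 = 479.1.
R_5 − L_5 = 295.2.

295.2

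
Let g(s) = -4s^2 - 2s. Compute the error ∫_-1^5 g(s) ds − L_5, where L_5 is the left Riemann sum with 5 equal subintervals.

-59.04

Exact integral: ∫_-1^5 g(s) ds = -192.
L_5 = -132.96.
Error = -192 − (-132.96) = -59.04.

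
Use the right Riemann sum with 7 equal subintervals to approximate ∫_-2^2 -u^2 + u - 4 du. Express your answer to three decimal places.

-20.408

Δu = (2 − (-2))/7 = 4/7.
Right endpoints: -10/7, -6/7, -2/7, 2/7, 6/7, 10/7, 2.
f(-10/7) = -366/49, f(-6/7) = -274/49, f(-2/7) = -214/49, f(2/7) = -186/49, f(6/7) = -190/49, f(10/7) = -226/49, f(2) = -6.
Sum = Δu · [f(-10/7) + f(-6/7) + f(-2/7) + ...].
Sum ≈ -20.408.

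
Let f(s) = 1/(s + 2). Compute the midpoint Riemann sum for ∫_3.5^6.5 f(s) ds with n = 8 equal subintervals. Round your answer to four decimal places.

0.4352

Δs = (6.5 − 3.5)/8 = 0.375.
Midpoints: 3.6875, 4.0625, 4.4375, 4.8125, 5.1875, 5.5625, 5.9375, 6.3125.
f(3.6875) = 16/91, f(4.0625) = 16/97, f(4.4375) = 16/103, f(4.8125) = 16/109, f(5.1875) = 16/115, f(5.5625) = 16/121, f(5.9375) = 16/127, f(6.3125) = 16/133.
Sum = Δs · [f(3.6875) + f(4.0625) + f(4.4375) + ...].
Sum ≈ 0.4352.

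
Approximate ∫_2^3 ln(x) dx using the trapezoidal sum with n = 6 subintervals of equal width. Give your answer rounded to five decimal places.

0.90916

Δx = (3 − 2)/6 = 1/6.
f(2) ≈ 0.69315, f(13/6) ≈ 0.77319, f(7/3) ≈ 0.84730, f(2.5) ≈ 0.91629, f(8/3) ≈ 0.98083, f(17/6) ≈ 1.04145, f(3) ≈ 1.09861.
T_6 = (Δx/2)·[f(x_0) + 2f(x_1) + ... + 2f(x_{5}) + f(x_6)].
Sum ≈ 0.90916.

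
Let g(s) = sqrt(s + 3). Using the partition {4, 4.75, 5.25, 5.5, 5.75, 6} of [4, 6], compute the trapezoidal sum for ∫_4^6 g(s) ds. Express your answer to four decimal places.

5.6526

Subinterval widths: 0.75, 0.5, 0.25, 0.25, 0.25.
g(4) ≈ 2.6458, g(4.75) ≈ 2.7839, g(5.25) ≈ 2.8723, g(5.5) ≈ 2.9155, g(5.75) ≈ 2.9580, g(6) ≈ 3.0000.
On each subinterval the trapezoid contributes (Δs_i/2)·[g(s_{i-1}) + g(s_i)].
Sum ≈ 5.6526.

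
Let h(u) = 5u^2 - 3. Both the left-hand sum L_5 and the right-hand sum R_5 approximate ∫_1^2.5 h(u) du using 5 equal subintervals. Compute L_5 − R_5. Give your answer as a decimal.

L_5 = 16.05.
R_5 = 23.925.
L_5 − R_5 = -7.875.

-7.875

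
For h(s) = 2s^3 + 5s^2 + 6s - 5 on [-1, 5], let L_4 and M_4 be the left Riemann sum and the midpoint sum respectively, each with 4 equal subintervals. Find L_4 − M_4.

-248.625

L_4 = 296.25.
M_4 = 544.875.
L_4 − M_4 = -248.625.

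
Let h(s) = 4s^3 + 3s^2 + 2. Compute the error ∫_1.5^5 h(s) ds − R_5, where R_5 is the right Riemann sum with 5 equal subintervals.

-206.1675

Exact integral: ∫_1.5^5 h(s) ds = 748.5625.
R_5 = 954.73.
Error = 748.5625 − 954.73 = -206.1675.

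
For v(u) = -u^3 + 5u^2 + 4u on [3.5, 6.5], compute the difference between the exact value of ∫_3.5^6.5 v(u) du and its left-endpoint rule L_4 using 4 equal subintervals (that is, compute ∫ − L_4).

-23.34375

Exact integral: ∫_3.5^6.5 v(u) du = 37.5.
L_4 = 60.84375.
Error = 37.5 − 60.84375 = -23.34375.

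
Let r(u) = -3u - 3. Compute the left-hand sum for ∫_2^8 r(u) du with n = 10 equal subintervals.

-102.6

Δu = (8 − 2)/10 = 0.6.
Left endpoints: 2, 2.6, 3.2, 3.8, 4.4, 5, 5.6, 6.2, 6.8, 7.4.
r(2) = -9, r(2.6) = -10.8, r(3.2) = -12.6, r(3.8) = -14.4, r(4.4) = -16.2, r(5) = -18, r(5.6) = -19.8, r(6.2) = -21.6, r(6.8) = -23.4, r(7.4) = -25.2.
Sum = Δu · [r(2) + r(2.6) + r(3.2) + ...].
Sum = -102.6.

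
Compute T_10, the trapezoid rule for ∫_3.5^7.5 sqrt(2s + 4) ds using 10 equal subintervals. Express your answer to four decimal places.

15.4444

Δs = (7.5 − 3.5)/10 = 0.4.
f(3.5) ≈ 3.3166, f(3.9) ≈ 3.4351, f(4.3) ≈ 3.5496, f(4.7) ≈ 3.6606, f(5.1) ≈ 3.7683, f(5.5) ≈ 3.8730, f(5.9) ≈ 3.9749, f(6.3) ≈ 4.0743, f(6.7) ≈ 4.1713, f(7.1) ≈ 4.2661, f(7.5) ≈ 4.3589.
T_10 = (Δs/2)·[f(s_0) + 2f(s_1) + ... + 2f(s_{9}) + f(s_10)].
Sum ≈ 15.4444.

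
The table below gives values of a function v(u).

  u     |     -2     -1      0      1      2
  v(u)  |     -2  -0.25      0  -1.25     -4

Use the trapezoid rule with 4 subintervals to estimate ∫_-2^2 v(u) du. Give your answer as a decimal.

Δu = 1.
T_4 = (1/2)·[(-2) + 2·(-0.25) + 2·0 + 2·(-1.25) + (-4)] = -4.5.

-4.5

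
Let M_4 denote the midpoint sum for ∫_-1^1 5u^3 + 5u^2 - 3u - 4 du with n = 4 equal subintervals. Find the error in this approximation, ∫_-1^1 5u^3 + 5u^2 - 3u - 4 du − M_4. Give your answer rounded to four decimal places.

0.2083

Exact integral: ∫_-1^1 f(u) du ≈ -4.666667.
M_4 = -4.875.
Error ≈ -4.666667 − (-4.875) ≈ 0.2083.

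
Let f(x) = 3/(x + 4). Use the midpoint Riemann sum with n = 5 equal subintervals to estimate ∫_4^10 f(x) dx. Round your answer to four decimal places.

Δx = (10 − 4)/5 = 1.2.
Midpoints: 4.6, 5.8, 7, 8.2, 9.4.
f(4.6) = 15/43, f(5.8) = 15/49, f(7) = 3/11, f(8.2) = 15/61, f(9.4) = 15/67.
Sum = Δx · [f(4.6) + f(5.8) + f(7) + f(8.2) + f(9.4)].
Sum ≈ 1.6770.

1.6770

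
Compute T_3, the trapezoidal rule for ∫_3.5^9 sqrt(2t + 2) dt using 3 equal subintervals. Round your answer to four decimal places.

20.7837

Δt = (9 − 3.5)/3 = 11/6.
f(3.5) ≈ 3.0000, f(16/3) ≈ 3.5590, f(43/6) ≈ 4.0415, f(9) ≈ 4.4721.
T_3 = (Δt/2)·[f(t_0) + 2f(t_1) + 2f(t_2) + f(t_3)].
Sum ≈ 20.7837.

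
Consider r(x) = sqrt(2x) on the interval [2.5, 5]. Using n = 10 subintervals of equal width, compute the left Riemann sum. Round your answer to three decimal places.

6.698

Δx = (5 − 2.5)/10 = 0.25.
Left endpoints: 2.5, 2.75, 3, 3.25, 3.5, 3.75, 4, 4.25, 4.5, 4.75.
r(2.5) ≈ 2.236, r(2.75) ≈ 2.345, r(3) ≈ 2.449, r(3.25) ≈ 2.550, r(3.5) ≈ 2.646, r(3.75) ≈ 2.739, r(4) ≈ 2.828, r(4.25) ≈ 2.915, r(4.5) ≈ 3.000, r(4.75) ≈ 3.082.
Sum = Δx · [r(2.5) + r(2.75) + r(3) + ...].
Sum ≈ 6.698.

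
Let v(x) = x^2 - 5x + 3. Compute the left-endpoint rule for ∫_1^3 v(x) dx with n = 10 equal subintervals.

-5.12

Δx = (3 − 1)/10 = 0.2.
Left endpoints: 1, 1.2, 1.4, 1.6, 1.8, 2, 2.2, 2.4, 2.6, 2.8.
v(1) = -1, v(1.2) = -1.56, v(1.4) = -2.04, v(1.6) = -2.44, v(1.8) = -2.76, v(2) = -3, v(2.2) = -3.16, v(2.4) = -3.24, v(2.6) = -3.24, v(2.8) = -3.16.
Sum = Δx · [v(1) + v(1.2) + v(1.4) + ...].
Sum = -5.12.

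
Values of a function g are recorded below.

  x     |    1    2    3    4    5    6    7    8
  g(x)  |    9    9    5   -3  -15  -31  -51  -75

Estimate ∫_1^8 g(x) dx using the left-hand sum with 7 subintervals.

Δx = 1.
Sum = 1·[9 + 9 + 5 + (-3) + (-15) + (-31) + (-51)] = -77.

-77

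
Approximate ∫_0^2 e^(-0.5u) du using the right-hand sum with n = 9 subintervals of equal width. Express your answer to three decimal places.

Δu = (2 − 0)/9 = 2/9.
Right endpoints: 2/9, 4/9, 2/3, 8/9, 10/9, 4/3, 14/9, 16/9, 2.
f(2/9) ≈ 0.895, f(4/9) ≈ 0.801, f(2/3) ≈ 0.717, f(8/9) ≈ 0.641, f(10/9) ≈ 0.574, f(4/3) ≈ 0.513, f(14/9) ≈ 0.459, f(16/9) ≈ 0.411, f(2) ≈ 0.368.
Sum = Δu · [f(2/9) + f(4/9) + f(2/3) + ...].
Sum ≈ 1.195.

1.195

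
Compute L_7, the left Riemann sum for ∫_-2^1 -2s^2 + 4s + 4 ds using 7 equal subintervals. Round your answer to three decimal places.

Δs = (1 − (-2))/7 = 3/7.
Left endpoints: -2, -11/7, -8/7, -5/7, -2/7, 1/7, 4/7.
f(-2) = -12, f(-11/7) = -354/49, f(-8/7) = -156/49, f(-5/7) = 6/49, f(-2/7) = 132/49, f(1/7) = 222/49, f(4/7) = 276/49.
Sum = Δs · [f(-2) + f(-11/7) + f(-8/7) + ...].
Sum ≈ -4.041.

-4.041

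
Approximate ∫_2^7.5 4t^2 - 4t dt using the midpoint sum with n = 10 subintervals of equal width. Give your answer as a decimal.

446.77875

Δt = (7.5 − 2)/10 = 0.55.
Midpoints: 2.275, 2.825, 3.375, 3.925, 4.475, 5.025, 5.575, 6.125, 6.675, 7.225.
f(2.275) = 11.6025, f(2.825) = 20.6225, f(3.375) = 32.0625, f(3.925) = 45.9225, f(4.475) = 62.2025, f(5.025) = 80.9025, f(5.575) = 102.0225, f(6.125) = 125.5625, f(6.675) = 151.5225, f(7.225) = 179.9025.
Sum = Δt · [f(2.275) + f(2.825) + f(3.375) + ...].
Sum = 446.77875.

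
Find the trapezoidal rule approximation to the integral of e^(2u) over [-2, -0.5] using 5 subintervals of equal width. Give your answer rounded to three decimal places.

0.180

Δu = (-0.5 − (-2))/5 = 0.3.
f(-2) ≈ 0.018, f(-1.7) ≈ 0.033, f(-1.4) ≈ 0.061, f(-1.1) ≈ 0.111, f(-0.8) ≈ 0.202, f(-0.5) ≈ 0.368.
T_5 = (Δu/2)·[f(u_0) + 2f(u_1) + ... + 2f(u_{4}) + f(u_5)].
Sum ≈ 0.180.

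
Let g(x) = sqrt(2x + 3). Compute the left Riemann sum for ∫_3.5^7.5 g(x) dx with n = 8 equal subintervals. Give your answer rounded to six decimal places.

Δx = (7.5 − 3.5)/8 = 0.5.
Left endpoints: 3.5, 4, 4.5, 5, 5.5, 6, 6.5, 7.
g(3.5) ≈ 3.162278, g(4) ≈ 3.316625, g(4.5) ≈ 3.464102, g(5) ≈ 3.605551, g(5.5) ≈ 3.741657, g(6) ≈ 3.872983, g(6.5) ≈ 4.000000, g(7) ≈ 4.123106.
Sum = Δx · [g(3.5) + g(4) + g(4.5) + ...].
Sum ≈ 14.643151.

14.643151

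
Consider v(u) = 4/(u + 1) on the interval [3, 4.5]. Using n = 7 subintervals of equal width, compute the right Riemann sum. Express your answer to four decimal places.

1.2450

Δu = (4.5 − 3)/7 = 3/14.
Right endpoints: 45/14, 24/7, 51/14, 27/7, 57/14, 30/7, 4.5.
v(45/14) = 56/59, v(24/7) = 28/31, v(51/14) = 56/65, v(27/7) = 14/17, v(57/14) = 56/71, v(30/7) = 28/37, v(4.5) = 8/11.
Sum = Δu · [v(45/14) + v(24/7) + v(51/14) + ...].
Sum ≈ 1.2450.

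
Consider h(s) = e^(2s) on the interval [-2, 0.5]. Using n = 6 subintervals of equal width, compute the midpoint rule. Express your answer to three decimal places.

Δs = (0.5 − (-2))/6 = 5/12.
Midpoints: -43/24, -1.375, -23/24, -13/24, -0.125, 7/24.
h(-43/24) ≈ 0.028, h(-1.375) ≈ 0.064, h(-23/24) ≈ 0.147, h(-13/24) ≈ 0.338, h(-0.125) ≈ 0.779, h(7/24) ≈ 1.792.
Sum = Δs · [h(-43/24) + h(-1.375) + h(-23/24) + ...].
Sum ≈ 1.312.

1.312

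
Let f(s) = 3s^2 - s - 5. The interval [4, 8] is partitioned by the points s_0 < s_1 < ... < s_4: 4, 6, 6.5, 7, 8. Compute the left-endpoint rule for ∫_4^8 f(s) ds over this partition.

Subinterval widths: 2, 0.5, 0.5, 1.
Left endpoints: 4, 6, 6.5, 7.
f(4) = 39, f(6) = 97, f(6.5) = 115.25, f(7) = 135.
Sum = Σ Δs_i · f(s_i).
Sum = 319.125.

319.125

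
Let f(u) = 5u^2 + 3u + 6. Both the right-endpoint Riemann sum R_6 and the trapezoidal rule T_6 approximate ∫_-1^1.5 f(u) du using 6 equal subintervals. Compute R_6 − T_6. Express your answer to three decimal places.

2.865

R_6 ≈ 27.39294.
T_6 ≈ 24.52836.
R_6 − T_6 ≈ 2.865.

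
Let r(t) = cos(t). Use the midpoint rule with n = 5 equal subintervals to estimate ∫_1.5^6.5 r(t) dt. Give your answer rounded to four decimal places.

Δt = (6.5 − 1.5)/5 = 1.
Midpoints: 2, 3, 4, 5, 6.
r(2) ≈ -0.4161, r(3) ≈ -0.9900, r(4) ≈ -0.6536, r(5) ≈ 0.2837, r(6) ≈ 0.9602.
Sum = Δt · [r(2) + r(3) + r(4) + r(5) + r(6)].
Sum ≈ -0.8160.

-0.8160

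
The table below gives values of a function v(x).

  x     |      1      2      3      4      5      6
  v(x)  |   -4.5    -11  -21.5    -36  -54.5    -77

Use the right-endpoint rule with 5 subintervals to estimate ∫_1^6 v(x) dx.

Δx = 1.
Sum = 1·[(-11) + (-21.5) + (-36) + (-54.5) + (-77)] = -200.

-200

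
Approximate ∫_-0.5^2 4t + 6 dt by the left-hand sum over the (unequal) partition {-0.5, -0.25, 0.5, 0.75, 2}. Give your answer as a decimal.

Subinterval widths: 0.25, 0.75, 0.25, 1.25.
Left endpoints: -0.5, -0.25, 0.5, 0.75.
f(-0.5) = 4, f(-0.25) = 5, f(0.5) = 8, f(0.75) = 9.
Sum = Σ Δt_i · f(t_i).
Sum = 18.

18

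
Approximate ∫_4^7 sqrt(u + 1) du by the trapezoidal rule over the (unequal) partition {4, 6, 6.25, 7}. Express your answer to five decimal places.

Subinterval widths: 2, 0.25, 0.75.
f(4) ≈ 2.23607, f(6) ≈ 2.64575, f(6.25) ≈ 2.69258, f(7) ≈ 2.82843.
On each subinterval the trapezoid contributes (Δu_i/2)·[f(u_{i-1}) + f(u_i)].
Sum ≈ 7.61949.

7.61949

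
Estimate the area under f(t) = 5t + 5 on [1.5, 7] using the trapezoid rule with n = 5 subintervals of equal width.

Δt = (7 − 1.5)/5 = 1.1.
f(1.5) = 12.5, f(2.6) = 18, f(3.7) = 23.5, f(4.8) = 29, f(5.9) = 34.5, f(7) = 40.
T_5 = (Δt/2)·[f(t_0) + 2f(t_1) + ... + 2f(t_{4}) + f(t_5)].
Sum = 144.375.

144.375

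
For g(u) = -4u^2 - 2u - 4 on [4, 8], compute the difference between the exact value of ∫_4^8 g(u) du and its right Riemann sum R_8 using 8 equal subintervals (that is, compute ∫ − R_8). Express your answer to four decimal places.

Exact integral: ∫_4^8 g(u) du ≈ -661.333333.
R_8 = -712.
Error ≈ -661.333333 − (-712) ≈ 50.6667.

50.6667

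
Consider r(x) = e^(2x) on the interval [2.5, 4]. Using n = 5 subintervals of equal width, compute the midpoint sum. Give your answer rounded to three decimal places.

1395.249

Δx = (4 − 2.5)/5 = 0.3.
Midpoints: 2.65, 2.95, 3.25, 3.55, 3.85.
r(2.65) ≈ 200.337, r(2.95) ≈ 365.037, r(3.25) ≈ 665.142, r(3.55) ≈ 1211.967, r(3.85) ≈ 2208.348.
Sum = Δx · [r(2.65) + r(2.95) + r(3.25) + r(3.55) + r(3.85)].
Sum ≈ 1395.249.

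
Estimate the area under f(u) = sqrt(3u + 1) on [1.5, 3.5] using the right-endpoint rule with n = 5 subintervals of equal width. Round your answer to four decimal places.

6.0065

Δu = (3.5 − 1.5)/5 = 0.4.
Right endpoints: 1.9, 2.3, 2.7, 3.1, 3.5.
f(1.9) ≈ 2.5884, f(2.3) ≈ 2.8107, f(2.7) ≈ 3.0166, f(3.1) ≈ 3.2094, f(3.5) ≈ 3.3912.
Sum = Δu · [f(1.9) + f(2.3) + f(2.7) + f(3.1) + f(3.5)].
Sum ≈ 6.0065.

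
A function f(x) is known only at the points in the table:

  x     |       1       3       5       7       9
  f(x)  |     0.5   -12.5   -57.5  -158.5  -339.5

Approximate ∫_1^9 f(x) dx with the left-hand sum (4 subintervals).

Δx = 2.
Sum = 2·[0.5 + (-12.5) + (-57.5) + (-158.5)] = -456.

-456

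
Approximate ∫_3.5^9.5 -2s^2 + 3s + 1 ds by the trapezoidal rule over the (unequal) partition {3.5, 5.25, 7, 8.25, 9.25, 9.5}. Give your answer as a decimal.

Subinterval widths: 1.75, 1.75, 1.25, 1, 0.25.
f(3.5) = -13, f(5.25) = -38.375, f(7) = -76, f(8.25) = -110.375, f(9.25) = -142.375, f(9.5) = -151.
On each subinterval the trapezoid contributes (Δs_i/2)·[f(s_{i-1}) + f(s_i)].
Sum = -424.5625.

-424.5625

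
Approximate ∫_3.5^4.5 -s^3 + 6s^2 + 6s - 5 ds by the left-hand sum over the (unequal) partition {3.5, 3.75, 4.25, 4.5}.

49.25390625

Subinterval widths: 0.25, 0.5, 0.25.
Left endpoints: 3.5, 3.75, 4.25.
f(3.5) = 46.625, f(3.75) = 49.140625, f(4.25) = 52.109375.
Sum = Σ Δs_i · f(s_i).
Sum = 49.25390625.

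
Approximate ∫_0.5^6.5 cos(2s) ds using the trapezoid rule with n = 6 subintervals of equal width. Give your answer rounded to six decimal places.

-0.135258

Δs = (6.5 − 0.5)/6 = 1.
f(0.5) ≈ 0.540302, f(1.5) ≈ -0.989992, f(2.5) ≈ 0.283662, f(3.5) ≈ 0.753902, f(4.5) ≈ -0.911130, f(5.5) ≈ 0.004426, f(6.5) ≈ 0.907447.
T_6 = (Δs/2)·[f(s_0) + 2f(s_1) + ... + 2f(s_{5}) + f(s_6)].
Sum ≈ -0.135258.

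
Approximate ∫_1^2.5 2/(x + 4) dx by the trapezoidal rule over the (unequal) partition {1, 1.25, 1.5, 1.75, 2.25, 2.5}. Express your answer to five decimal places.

0.52504

Subinterval widths: 0.25, 0.25, 0.25, 0.5, 0.25.
f(1) = 0.4, f(1.25) = 8/21, f(1.5) = 4/11, f(1.75) = 8/23, f(2.25) = 0.32, f(2.5) = 4/13.
On each subinterval the trapezoid contributes (Δx_i/2)·[f(x_{i-1}) + f(x_i)].
Sum ≈ 0.52504.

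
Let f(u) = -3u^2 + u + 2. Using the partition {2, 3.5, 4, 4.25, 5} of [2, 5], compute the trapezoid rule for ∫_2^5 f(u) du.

Subinterval widths: 1.5, 0.5, 0.25, 0.75.
f(2) = -8, f(3.5) = -31.25, f(4) = -42, f(4.25) = -47.9375, f(5) = -68.
On each subinterval the trapezoid contributes (Δu_i/2)·[f(u_{i-1}) + f(u_i)].
Sum = -102.46875.

-102.46875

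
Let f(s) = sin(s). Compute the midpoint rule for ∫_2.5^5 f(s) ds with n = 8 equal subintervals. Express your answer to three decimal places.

Δs = (5 − 2.5)/8 = 0.3125.
Midpoints: 2.65625, 2.96875, 3.28125, 3.59375, 3.90625, 4.21875, 4.53125, 4.84375.
f(2.65625) ≈ 0.467, f(2.96875) ≈ 0.172, f(3.28125) ≈ -0.139, f(3.59375) ≈ -0.437, f(3.90625) ≈ -0.692, f(4.21875) ≈ -0.881, f(4.53125) ≈ -0.984, f(4.84375) ≈ -0.991.
Sum = Δs · [f(2.65625) + f(2.96875) + f(3.28125) + ...].
Sum ≈ -1.089.

-1.089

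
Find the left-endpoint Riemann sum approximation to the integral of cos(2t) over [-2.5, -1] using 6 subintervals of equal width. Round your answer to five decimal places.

Δt = (-1 − (-2.5))/6 = 0.25.
Left endpoints: -2.5, -2.25, -2, -1.75, -1.5, -1.25.
f(-2.5) ≈ 0.28366, f(-2.25) ≈ -0.21080, f(-2) ≈ -0.65364, f(-1.75) ≈ -0.93646, f(-1.5) ≈ -0.98999, f(-1.25) ≈ -0.80114.
Sum = Δt · [f(-2.5) + f(-2.25) + f(-2) + ...].
Sum ≈ -0.82709.

-0.82709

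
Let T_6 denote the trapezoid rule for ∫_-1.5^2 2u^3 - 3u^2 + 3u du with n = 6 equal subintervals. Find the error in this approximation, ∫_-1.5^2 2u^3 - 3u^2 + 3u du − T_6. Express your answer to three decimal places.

Exact integral: ∫_-1.5^2 f(u) du = -3.28125.
T_6 ≈ -3.57899.
Error ≈ -3.28125 − (-3.57899) ≈ 0.298.

0.298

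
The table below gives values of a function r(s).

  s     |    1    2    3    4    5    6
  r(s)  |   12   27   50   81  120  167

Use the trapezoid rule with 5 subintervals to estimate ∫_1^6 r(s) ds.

Δs = 1.
T_5 = (1/2)·[12 + 2·27 + 2·50 + 2·81 + 2·120 + 167] = 367.5.

367.5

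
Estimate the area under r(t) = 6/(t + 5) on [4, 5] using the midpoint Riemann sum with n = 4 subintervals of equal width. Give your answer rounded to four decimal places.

0.6321

Δt = (5 − 4)/4 = 0.25.
Midpoints: 4.125, 4.375, 4.625, 4.875.
r(4.125) = 48/73, r(4.375) = 0.64, r(4.625) = 48/77, r(4.875) = 48/79.
Sum = Δt · [r(4.125) + r(4.375) + r(4.625) + r(4.875)].
Sum ≈ 0.6321.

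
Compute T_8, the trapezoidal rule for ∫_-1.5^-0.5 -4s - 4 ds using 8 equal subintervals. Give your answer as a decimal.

Δs = (-0.5 − (-1.5))/8 = 0.125.
f(-1.5) = 2, f(-1.375) = 1.5, f(-1.25) = 1, f(-1.125) = 0.5, f(-1) = 0, f(-0.875) = -0.5, f(-0.75) = -1, f(-0.625) = -1.5, f(-0.5) = -2.
T_8 = (Δs/2)·[f(s_0) + 2f(s_1) + ... + 2f(s_{7}) + f(s_8)].
Sum = 0.

0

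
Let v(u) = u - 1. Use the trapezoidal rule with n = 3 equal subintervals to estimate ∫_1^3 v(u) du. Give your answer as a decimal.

2

Δu = (3 − 1)/3 = 2/3.
v(1) = 0, v(5/3) = 2/3, v(7/3) = 4/3, v(3) = 2.
T_3 = (Δu/2)·[v(u_0) + 2v(u_1) + 2v(u_2) + v(u_3)].
Sum = 2.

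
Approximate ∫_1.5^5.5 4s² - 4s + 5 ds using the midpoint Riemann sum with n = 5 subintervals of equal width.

Δs = (5.5 − 1.5)/5 = 0.8.
Midpoints: 1.9, 2.7, 3.5, 4.3, 5.1.
f(1.9) = 11.84, f(2.7) = 23.36, f(3.5) = 40, f(4.3) = 61.76, f(5.1) = 88.64.
Sum = Δs · [f(1.9) + f(2.7) + f(3.5) + f(4.3) + f(5.1)].
Sum = 180.48.

180.48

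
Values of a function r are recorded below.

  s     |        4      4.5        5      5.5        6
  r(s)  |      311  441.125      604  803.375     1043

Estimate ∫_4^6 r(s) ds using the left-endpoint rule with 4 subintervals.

1079.75

Δs = 0.5.
Sum = 0.5·[311 + 441.125 + 604 + 803.375] = 1079.75.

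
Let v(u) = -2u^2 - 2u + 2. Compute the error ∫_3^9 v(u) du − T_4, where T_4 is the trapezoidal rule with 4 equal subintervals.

Exact integral: ∫_3^9 v(u) du = -528.
T_4 = -532.5.
Error = -528 − (-532.5) = 4.5.

4.5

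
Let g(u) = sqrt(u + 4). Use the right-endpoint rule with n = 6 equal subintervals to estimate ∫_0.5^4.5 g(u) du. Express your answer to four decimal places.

Δu = (4.5 − 0.5)/6 = 2/3.
Right endpoints: 7/6, 11/6, 2.5, 19/6, 23/6, 4.5.
g(7/6) ≈ 2.2730, g(11/6) ≈ 2.4152, g(2.5) ≈ 2.5495, g(19/6) ≈ 2.6771, g(23/6) ≈ 2.7988, g(4.5) ≈ 2.9155.
Sum = Δu · [g(7/6) + g(11/6) + g(2.5) + ...].
Sum ≈ 10.4194.

10.4194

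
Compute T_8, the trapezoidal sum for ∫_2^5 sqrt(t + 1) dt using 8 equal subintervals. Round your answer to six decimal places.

Δt = (5 − 2)/8 = 0.375.
f(2) ≈ 1.732051, f(2.375) ≈ 1.837117, f(2.75) ≈ 1.936492, f(3.125) ≈ 2.031010, f(3.5) ≈ 2.121320, f(3.875) ≈ 2.207940, f(4.25) ≈ 2.291288, f(4.625) ≈ 2.371708, f(5) ≈ 2.449490.
T_8 = (Δt/2)·[f(t_0) + 2f(t_1) + ... + 2f(t_{7}) + f(t_8)].
Sum ≈ 6.332867.

6.332867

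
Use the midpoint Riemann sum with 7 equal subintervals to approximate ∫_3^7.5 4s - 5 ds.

Δs = (7.5 − 3)/7 = 9/14.
Midpoints: 93/28, 111/28, 129/28, 5.25, 165/28, 183/28, 201/28.
f(93/28) = 58/7, f(111/28) = 76/7, f(129/28) = 94/7, f(5.25) = 16, f(165/28) = 130/7, f(183/28) = 148/7, f(201/28) = 166/7.
Sum = Δs · [f(93/28) + f(111/28) + f(129/28) + ...].
Sum = 72.

72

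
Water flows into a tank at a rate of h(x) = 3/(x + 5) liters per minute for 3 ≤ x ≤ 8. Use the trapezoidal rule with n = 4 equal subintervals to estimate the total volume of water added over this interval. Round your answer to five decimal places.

1.46030

Δx = (8 − 3)/4 = 1.25.
h(3) = 0.375, h(4.25) = 12/37, h(5.5) = 2/7, h(6.75) = 12/47, h(8) = 3/13.
T_4 = (Δx/2)·[h(x_0) + 2h(x_1) + 2h(x_2) + 2h(x_3) + h(x_4)].
Sum ≈ 1.46030.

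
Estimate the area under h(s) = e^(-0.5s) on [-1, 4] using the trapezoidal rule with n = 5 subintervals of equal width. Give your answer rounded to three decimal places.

Δs = (4 − (-1))/5 = 1.
h(-1) ≈ 1.649, h(0) ≈ 1.000, h(1) ≈ 0.607, h(2) ≈ 0.368, h(3) ≈ 0.223, h(4) ≈ 0.135.
T_5 = (Δs/2)·[h(s_0) + 2h(s_1) + ... + 2h(s_{4}) + h(s_5)].
Sum ≈ 3.090.

3.090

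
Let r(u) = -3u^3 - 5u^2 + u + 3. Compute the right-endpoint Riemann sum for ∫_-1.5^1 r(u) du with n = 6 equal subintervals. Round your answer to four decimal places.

1.5198

Δu = (1 − (-1.5))/6 = 5/12.
Right endpoints: -13/12, -2/3, -0.25, 1/6, 7/12, 1.
r(-13/12) = -79/576, r(-2/3) = 1, r(-0.25) = 2.484375, r(1/6) = 217/72, r(7/12) = 247/192, r(1) = -4.
Sum = Δu · [r(-13/12) + r(-2/3) + r(-0.25) + ...].
Sum ≈ 1.5198.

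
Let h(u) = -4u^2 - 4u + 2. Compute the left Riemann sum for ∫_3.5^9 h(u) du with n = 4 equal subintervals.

Δu = (9 − 3.5)/4 = 1.375.
Left endpoints: 3.5, 4.875, 6.25, 7.625.
h(3.5) = -61, h(4.875) = -112.5625, h(6.25) = -179.25, h(7.625) = -261.0625.
Sum = Δu · [h(3.5) + h(4.875) + h(6.25) + h(7.625)].
Sum = -844.078125.

-844.078125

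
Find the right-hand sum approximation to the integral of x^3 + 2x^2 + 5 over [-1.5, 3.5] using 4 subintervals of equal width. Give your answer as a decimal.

140

Δx = (3.5 − (-1.5))/4 = 1.25.
Right endpoints: -0.25, 1, 2.25, 3.5.
f(-0.25) = 5.109375, f(1) = 8, f(2.25) = 26.515625, f(3.5) = 72.375.
Sum = Δx · [f(-0.25) + f(1) + f(2.25) + f(3.5)].
Sum = 140.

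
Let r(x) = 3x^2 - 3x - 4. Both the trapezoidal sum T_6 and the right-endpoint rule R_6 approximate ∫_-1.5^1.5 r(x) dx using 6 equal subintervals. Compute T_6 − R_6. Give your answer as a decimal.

2.25

T_6 = -4.875.
R_6 = -7.125.
T_6 − R_6 = 2.25.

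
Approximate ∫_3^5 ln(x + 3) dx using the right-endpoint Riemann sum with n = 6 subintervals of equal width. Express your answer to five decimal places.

3.93254

Δx = (5 − 3)/6 = 1/3.
Right endpoints: 10/3, 11/3, 4, 13/3, 14/3, 5.
f(10/3) ≈ 1.84583, f(11/3) ≈ 1.89712, f(4) ≈ 1.94591, f(13/3) ≈ 1.99243, f(14/3) ≈ 2.03688, f(5) ≈ 2.07944.
Sum = Δx · [f(10/3) + f(11/3) + f(4) + ...].
Sum ≈ 3.93254.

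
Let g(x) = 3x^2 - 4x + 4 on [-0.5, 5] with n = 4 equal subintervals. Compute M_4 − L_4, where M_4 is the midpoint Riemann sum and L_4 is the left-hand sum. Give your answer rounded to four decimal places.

M_4 ≈ 95.025391.
L_4 = 66.90234375.
M_4 − L_4 ≈ 28.1230.

28.1230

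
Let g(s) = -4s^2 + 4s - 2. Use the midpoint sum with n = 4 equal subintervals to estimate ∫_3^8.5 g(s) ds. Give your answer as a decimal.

Δs = (8.5 − 3)/4 = 1.375.
Midpoints: 3.6875, 5.0625, 6.4375, 7.8125.
g(3.6875) = -41.640625, g(5.0625) = -84.265625, g(6.4375) = -142.015625, g(7.8125) = -214.890625.
Sum = Δs · [g(3.6875) + g(5.0625) + g(6.4375) + g(7.8125)].
Sum = -663.8671875.

-663.8671875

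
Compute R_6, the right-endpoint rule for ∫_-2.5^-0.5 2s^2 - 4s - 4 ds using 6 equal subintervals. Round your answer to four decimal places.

Δs = (-0.5 − (-2.5))/6 = 1/3.
Right endpoints: -13/6, -11/6, -1.5, -7/6, -5/6, -0.5.
f(-13/6) = 253/18, f(-11/6) = 181/18, f(-1.5) = 6.5, f(-7/6) = 61/18, f(-5/6) = 13/18, f(-0.5) = -1.5.
Sum = Δs · [f(-13/6) + f(-11/6) + f(-1.5) + ...].
Sum ≈ 11.0741.

11.0741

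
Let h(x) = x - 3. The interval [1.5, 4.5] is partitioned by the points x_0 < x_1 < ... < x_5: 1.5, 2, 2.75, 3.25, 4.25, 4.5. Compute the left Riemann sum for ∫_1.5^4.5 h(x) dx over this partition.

Subinterval widths: 0.5, 0.75, 0.5, 1, 0.25.
Left endpoints: 1.5, 2, 2.75, 3.25, 4.25.
h(1.5) = -1.5, h(2) = -1, h(2.75) = -0.25, h(3.25) = 0.25, h(4.25) = 1.25.
Sum = Σ Δx_i · h(x_i).
Sum = -1.0625.

-1.0625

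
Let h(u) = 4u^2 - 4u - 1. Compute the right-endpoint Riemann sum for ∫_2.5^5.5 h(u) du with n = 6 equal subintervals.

Δu = (5.5 − 2.5)/6 = 0.5.
Right endpoints: 3, 3.5, 4, 4.5, 5, 5.5.
h(3) = 23, h(3.5) = 34, h(4) = 47, h(4.5) = 62, h(5) = 79, h(5.5) = 98.
Sum = Δu · [h(3) + h(3.5) + h(4) + ...].
Sum = 171.5.

171.5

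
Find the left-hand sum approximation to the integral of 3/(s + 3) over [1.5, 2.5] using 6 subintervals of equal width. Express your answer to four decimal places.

Δs = (2.5 − 1.5)/6 = 1/6.
Left endpoints: 1.5, 5/3, 11/6, 2, 13/6, 7/3.
f(1.5) = 2/3, f(5/3) = 9/14, f(11/6) = 18/29, f(2) = 0.6, f(13/6) = 18/31, f(7/3) = 0.5625.
Sum = Δs · [f(1.5) + f(5/3) + f(11/6) + ...].
Sum ≈ 0.6122.

0.6122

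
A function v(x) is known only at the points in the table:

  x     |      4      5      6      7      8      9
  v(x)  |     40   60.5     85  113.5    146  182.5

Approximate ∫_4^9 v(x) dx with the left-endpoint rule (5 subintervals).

Δx = 1.
Sum = 1·[40 + 60.5 + 85 + 113.5 + 146] = 445.

445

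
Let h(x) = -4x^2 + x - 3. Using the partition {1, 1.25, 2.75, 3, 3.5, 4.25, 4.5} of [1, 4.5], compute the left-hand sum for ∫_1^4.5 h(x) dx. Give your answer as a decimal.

-93.25

Subinterval widths: 0.25, 1.5, 0.25, 0.5, 0.75, 0.25.
Left endpoints: 1, 1.25, 2.75, 3, 3.5, 4.25.
h(1) = -6, h(1.25) = -8, h(2.75) = -30.5, h(3) = -36, h(3.5) = -48.5, h(4.25) = -71.
Sum = Σ Δx_i · h(x_i).
Sum = -93.25.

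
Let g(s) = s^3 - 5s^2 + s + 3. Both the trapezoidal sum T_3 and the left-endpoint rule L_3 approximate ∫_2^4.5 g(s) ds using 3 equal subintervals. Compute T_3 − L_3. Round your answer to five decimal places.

T_3 ≈ -23.0266204.
L_3 ≈ -24.8495370.
T_3 − L_3 ≈ 1.82292.

1.82292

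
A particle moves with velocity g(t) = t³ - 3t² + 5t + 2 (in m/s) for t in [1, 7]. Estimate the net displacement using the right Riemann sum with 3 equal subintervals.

Δt = (7 − 1)/3 = 2.
Right endpoints: 3, 5, 7.
g(3) = 17, g(5) = 77, g(7) = 233.
Sum = Δt · [g(3) + g(5) + g(7)].
Sum = 654.

654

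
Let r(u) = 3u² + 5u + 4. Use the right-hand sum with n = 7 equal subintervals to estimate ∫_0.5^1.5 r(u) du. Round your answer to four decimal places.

Δu = (1.5 − 0.5)/7 = 1/7.
Right endpoints: 9/14, 11/14, 13/14, 15/14, 17/14, 19/14, 1.5.
r(9/14) = 1657/196, r(11/14) = 1917/196, r(13/14) = 2201/196, r(15/14) = 2509/196, r(17/14) = 2841/196, r(19/14) = 3197/196, r(1.5) = 18.25.
Sum = Δu · [r(9/14) + r(11/14) + r(13/14) + ...].
Sum ≈ 13.0459.

13.0459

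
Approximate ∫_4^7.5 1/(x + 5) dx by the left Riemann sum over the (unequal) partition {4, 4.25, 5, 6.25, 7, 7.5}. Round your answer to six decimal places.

Subinterval widths: 0.25, 0.75, 1.25, 0.75, 0.5.
Left endpoints: 4, 4.25, 5, 6.25, 7.
f(4) = 1/9, f(4.25) = 4/37, f(5) = 0.1, f(6.25) = 4/45, f(7) = 1/12.
Sum = Σ Δx_i · f(x_i).
Sum ≈ 0.342192.

0.342192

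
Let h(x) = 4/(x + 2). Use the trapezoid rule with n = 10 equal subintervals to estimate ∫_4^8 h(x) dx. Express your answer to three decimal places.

Δx = (8 − 4)/10 = 0.4.
h(4) = 2/3, h(4.4) = 0.625, h(4.8) = 10/17, h(5.2) = 5/9, h(5.6) = 10/19, h(6) = 0.5, h(6.4) = 10/21, h(6.8) = 5/11, h(7.2) = 10/23, h(7.6) = 5/12, h(8) = 0.4.
T_10 = (Δx/2)·[h(x_0) + 2h(x_1) + ... + 2h(x_{9}) + h(x_10)].
Sum ≈ 2.044.

2.044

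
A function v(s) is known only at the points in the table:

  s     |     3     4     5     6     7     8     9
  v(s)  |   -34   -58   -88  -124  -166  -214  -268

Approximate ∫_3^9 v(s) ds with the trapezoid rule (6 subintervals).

-801

Δs = 1.
T_6 = (1/2)·[(-34) + 2·(-58) + 2·(-88) + 2·(-124) + 2·(-166) + 2·(-214) + (-268)] = -801.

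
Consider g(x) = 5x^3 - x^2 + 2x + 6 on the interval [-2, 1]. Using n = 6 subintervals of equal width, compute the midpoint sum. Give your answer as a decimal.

-6.21875

Δx = (1 − (-2))/6 = 0.5.
Midpoints: -1.75, -1.25, -0.75, -0.25, 0.25, 0.75.
g(-1.75) = -27.359375, g(-1.25) = -7.828125, g(-0.75) = 1.828125, g(-0.25) = 5.359375, g(0.25) = 6.515625, g(0.75) = 9.046875.
Sum = Δx · [g(-1.75) + g(-1.25) + g(-0.75) + ...].
Sum = -6.21875.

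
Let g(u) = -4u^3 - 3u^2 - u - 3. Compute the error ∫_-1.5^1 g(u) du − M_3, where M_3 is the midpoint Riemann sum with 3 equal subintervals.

Exact integral: ∫_-1.5^1 g(u) du = -7.1875.
M_3 = -7.1875.
Error = -7.1875 − (-7.1875) = 0.

0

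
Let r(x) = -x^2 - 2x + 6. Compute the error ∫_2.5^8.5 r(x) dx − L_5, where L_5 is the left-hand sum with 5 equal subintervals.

-45.36

Exact integral: ∫_2.5^8.5 r(x) dx = -229.5.
L_5 = -184.14.
Error = -229.5 − (-184.14) = -45.36.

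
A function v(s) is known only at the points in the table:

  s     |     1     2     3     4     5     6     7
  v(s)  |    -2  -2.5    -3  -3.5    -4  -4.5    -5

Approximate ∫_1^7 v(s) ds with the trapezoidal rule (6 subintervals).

-21

Δs = 1.
T_6 = (1/2)·[(-2) + 2·(-2.5) + 2·(-3) + 2·(-3.5) + 2·(-4) + 2·(-4.5) + (-5)] = -21.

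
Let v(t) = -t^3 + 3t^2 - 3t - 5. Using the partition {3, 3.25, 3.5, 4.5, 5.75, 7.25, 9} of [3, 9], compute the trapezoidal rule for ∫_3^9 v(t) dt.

-1089.9375

Subinterval widths: 0.25, 0.25, 1, 1.25, 1.5, 1.75.
v(3) = -14, v(3.25) = -17.390625, v(3.5) = -21.625, v(4.5) = -48.875, v(5.75) = -113.171875, v(7.25) = -250.140625, v(9) = -518.
On each subinterval the trapezoid contributes (Δt_i/2)·[v(t_{i-1}) + v(t_i)].
Sum = -1089.9375.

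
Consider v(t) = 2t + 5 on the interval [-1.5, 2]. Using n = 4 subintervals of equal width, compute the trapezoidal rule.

Δt = (2 − (-1.5))/4 = 0.875.
v(-1.5) = 2, v(-0.625) = 3.75, v(0.25) = 5.5, v(1.125) = 7.25, v(2) = 9.
T_4 = (Δt/2)·[v(t_0) + 2v(t_1) + 2v(t_2) + 2v(t_3) + v(t_4)].
Sum = 19.25.

19.25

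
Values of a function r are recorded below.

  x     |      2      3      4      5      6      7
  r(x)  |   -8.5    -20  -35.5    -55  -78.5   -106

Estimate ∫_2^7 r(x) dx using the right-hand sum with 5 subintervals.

-295

Δx = 1.
Sum = 1·[(-20) + (-35.5) + (-55) + (-78.5) + (-106)] = -295.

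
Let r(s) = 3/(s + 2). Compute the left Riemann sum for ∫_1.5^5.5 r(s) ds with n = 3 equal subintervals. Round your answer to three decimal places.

Δs = (5.5 − 1.5)/3 = 4/3.
Left endpoints: 1.5, 17/6, 25/6.
r(1.5) = 6/7, r(17/6) = 18/29, r(25/6) = 18/37.
Sum = Δs · [r(1.5) + r(17/6) + r(25/6)].
Sum ≈ 2.619.

2.619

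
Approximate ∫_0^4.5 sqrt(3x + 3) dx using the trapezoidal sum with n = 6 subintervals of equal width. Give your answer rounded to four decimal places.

13.7163

Δx = (4.5 − 0)/6 = 0.75.
f(0) ≈ 1.7321, f(0.75) ≈ 2.2913, f(1.5) ≈ 2.7386, f(2.25) ≈ 3.1225, f(3) ≈ 3.4641, f(3.75) ≈ 3.7749, f(4.5) ≈ 4.0620.
T_6 = (Δx/2)·[f(x_0) + 2f(x_1) + ... + 2f(x_{5}) + f(x_6)].
Sum ≈ 13.7163.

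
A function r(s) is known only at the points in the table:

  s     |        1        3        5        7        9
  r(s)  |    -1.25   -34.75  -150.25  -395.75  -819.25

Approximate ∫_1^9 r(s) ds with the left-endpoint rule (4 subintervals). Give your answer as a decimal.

-1164

Δs = 2.
Sum = 2·[(-1.25) + (-34.75) + (-150.25) + (-395.75)] = -1164.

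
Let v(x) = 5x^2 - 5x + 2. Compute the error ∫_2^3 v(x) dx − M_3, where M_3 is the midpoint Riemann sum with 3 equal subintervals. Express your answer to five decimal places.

Exact integral: ∫_2^3 v(x) dx ≈ 21.1666667.
M_3 ≈ 21.1203704.
Error ≈ 21.1666667 − 21.1203704 ≈ 0.04630.

0.04630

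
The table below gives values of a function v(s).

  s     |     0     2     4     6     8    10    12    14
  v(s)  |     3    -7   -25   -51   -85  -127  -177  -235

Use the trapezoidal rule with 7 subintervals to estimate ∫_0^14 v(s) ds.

-1176

Δs = 2.
T_7 = (2/2)·[3 + 2·(-7) + 2·(-25) + 2·(-51) + 2·(-85) + 2·(-127) + 2·(-177) + (-235)] = -1176.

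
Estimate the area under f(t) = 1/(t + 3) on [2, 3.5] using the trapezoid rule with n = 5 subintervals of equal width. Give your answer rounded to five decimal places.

0.26249

Δt = (3.5 − 2)/5 = 0.3.
f(2) = 0.2, f(2.3) = 10/53, f(2.6) = 5/28, f(2.9) = 10/59, f(3.2) = 5/31, f(3.5) = 2/13.
T_5 = (Δt/2)·[f(t_0) + 2f(t_1) + ... + 2f(t_{4}) + f(t_5)].
Sum ≈ 0.26249.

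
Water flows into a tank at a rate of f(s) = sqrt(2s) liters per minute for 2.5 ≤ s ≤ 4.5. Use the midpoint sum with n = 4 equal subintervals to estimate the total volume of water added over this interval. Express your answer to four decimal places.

Δs = (4.5 − 2.5)/4 = 0.5.
Midpoints: 2.75, 3.25, 3.75, 4.25.
f(2.75) ≈ 2.3452, f(3.25) ≈ 2.5495, f(3.75) ≈ 2.7386, f(4.25) ≈ 2.9155.
Sum = Δs · [f(2.75) + f(3.25) + f(3.75) + f(4.25)].
Sum ≈ 5.2744.

5.2744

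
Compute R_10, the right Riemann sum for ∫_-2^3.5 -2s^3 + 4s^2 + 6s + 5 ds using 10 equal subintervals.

Δs = (3.5 − (-2))/10 = 0.55.
Right endpoints: -1.45, -0.9, -0.35, 0.2, 0.75, 1.3, 1.85, 2.4, 2.95, 3.5.
f(-1.45) = 10.80725, f(-0.9) = 4.298, f(-0.35) = 3.47575, f(0.2) = 6.344, f(0.75) = 10.90625, f(1.3) = 15.166, f(1.85) = 17.12675, f(2.4) = 14.792, f(2.95) = 6.16525, f(3.5) = -10.75.
Sum = Δs · [f(-1.45) + f(-0.9) + f(-0.35) + ...].
Sum = 43.0821875.

43.0821875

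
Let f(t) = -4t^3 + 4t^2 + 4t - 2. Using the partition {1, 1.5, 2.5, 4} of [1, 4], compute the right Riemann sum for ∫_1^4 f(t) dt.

-296.75

Subinterval widths: 0.5, 1, 1.5.
Right endpoints: 1.5, 2.5, 4.
f(1.5) = -0.5, f(2.5) = -29.5, f(4) = -178.
Sum = Σ Δt_i · f(t_i).
Sum = -296.75.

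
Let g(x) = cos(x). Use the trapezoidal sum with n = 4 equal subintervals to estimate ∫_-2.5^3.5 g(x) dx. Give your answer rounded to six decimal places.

Δx = (3.5 − (-2.5))/4 = 1.5.
g(-2.5) ≈ -0.801144, g(-1) ≈ 0.540302, g(0.5) ≈ 0.877583, g(2) ≈ -0.416147, g(3.5) ≈ -0.936457.
T_4 = (Δx/2)·[g(x_0) + 2g(x_1) + 2g(x_2) + 2g(x_3) + g(x_4)].
Sum ≈ 0.199407.

0.199407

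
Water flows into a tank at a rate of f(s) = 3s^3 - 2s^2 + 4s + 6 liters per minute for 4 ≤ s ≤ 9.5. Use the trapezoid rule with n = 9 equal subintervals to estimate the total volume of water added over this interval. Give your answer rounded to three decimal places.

5589.492

Δs = (9.5 − 4)/9 = 11/18.
f(4) = 182, f(83/18) = 536639/1944, f(47/9) = 97103/243, f(35/6) = 40087/72, f(58/9) = 182650/243, f(127/18) = 1921363/1944, f(23/3) = 1271, f(149/18) = 3117569/1944, f(80/9) = 483698/243, f(9.5) = 2435.625.
T_9 = (Δs/2)·[f(s_0) + 2f(s_1) + ... + 2f(s_{8}) + f(s_9)].
Sum ≈ 5589.492.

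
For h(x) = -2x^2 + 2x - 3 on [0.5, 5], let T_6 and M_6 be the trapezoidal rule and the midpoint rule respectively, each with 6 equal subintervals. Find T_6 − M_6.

-1.265625

T_6 = -72.84375.
M_6 = -71.578125.
T_6 − M_6 = -1.265625.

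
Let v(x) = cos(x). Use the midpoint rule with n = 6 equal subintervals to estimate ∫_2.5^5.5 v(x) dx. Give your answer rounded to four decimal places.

Δx = (5.5 − 2.5)/6 = 0.5.
Midpoints: 2.75, 3.25, 3.75, 4.25, 4.75, 5.25.
v(2.75) ≈ -0.9243, v(3.25) ≈ -0.9941, v(3.75) ≈ -0.8206, v(4.25) ≈ -0.4461, v(4.75) ≈ 0.0376, v(5.25) ≈ 0.5121.
Sum = Δx · [v(2.75) + v(3.25) + v(3.75) + ...].
Sum ≈ -1.3177.

-1.3177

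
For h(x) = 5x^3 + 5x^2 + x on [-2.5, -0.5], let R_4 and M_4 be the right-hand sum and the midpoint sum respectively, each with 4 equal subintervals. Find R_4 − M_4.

10.1875

R_4 = -15.
M_4 = -25.1875.
R_4 − M_4 = 10.1875.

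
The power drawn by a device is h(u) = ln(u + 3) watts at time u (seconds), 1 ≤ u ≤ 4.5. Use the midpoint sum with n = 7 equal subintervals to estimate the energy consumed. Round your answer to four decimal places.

Δu = (4.5 − 1)/7 = 0.5.
Midpoints: 1.25, 1.75, 2.25, 2.75, 3.25, 3.75, 4.25.
h(1.25) ≈ 1.4469, h(1.75) ≈ 1.5581, h(2.25) ≈ 1.6582, h(2.75) ≈ 1.7492, h(3.25) ≈ 1.8326, h(3.75) ≈ 1.9095, h(4.25) ≈ 1.9810.
Sum = Δu · [h(1.25) + h(1.75) + h(2.25) + ...].
Sum ≈ 6.0678.

6.0678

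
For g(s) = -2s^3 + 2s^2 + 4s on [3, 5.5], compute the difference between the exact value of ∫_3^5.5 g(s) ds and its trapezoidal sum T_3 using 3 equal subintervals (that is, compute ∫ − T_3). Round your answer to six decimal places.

6.799769

Exact integral: ∫_3^5.5 g(s) ds ≈ -281.61458333.
T_3 ≈ -288.41435185.
Error ≈ -281.61458333 − (-288.41435185) ≈ 6.799769.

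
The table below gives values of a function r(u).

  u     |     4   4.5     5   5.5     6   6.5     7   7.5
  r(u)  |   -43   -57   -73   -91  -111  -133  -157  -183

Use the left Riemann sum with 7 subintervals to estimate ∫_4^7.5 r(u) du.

-332.5

Δu = 0.5.
Sum = 0.5·[(-43) + (-57) + (-73) + (-91) + (-111) + (-133) + (-157)] = -332.5.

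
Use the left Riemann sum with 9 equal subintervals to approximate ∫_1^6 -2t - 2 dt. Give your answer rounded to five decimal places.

-42.22222

Δt = (6 − 1)/9 = 5/9.
Left endpoints: 1, 14/9, 19/9, 8/3, 29/9, 34/9, 13/3, 44/9, 49/9.
f(1) = -4, f(14/9) = -46/9, f(19/9) = -56/9, f(8/3) = -22/3, f(29/9) = -76/9, f(34/9) = -86/9, f(13/3) = -32/3, f(44/9) = -106/9, f(49/9) = -116/9.
Sum = Δt · [f(1) + f(14/9) + f(19/9) + ...].
Sum ≈ -42.22222.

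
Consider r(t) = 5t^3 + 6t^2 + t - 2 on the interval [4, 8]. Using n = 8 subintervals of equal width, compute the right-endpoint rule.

Δt = (8 − 4)/8 = 0.5.
Right endpoints: 4.5, 5, 5.5, 6, 6.5, 7, 7.5, 8.
r(4.5) = 579.625, r(5) = 778, r(5.5) = 1016.875, r(6) = 1300, r(6.5) = 1631.125, r(7) = 2014, r(7.5) = 2452.375, r(8) = 2950.
Sum = Δt · [r(4.5) + r(5) + r(5.5) + ...].
Sum = 6361.

6361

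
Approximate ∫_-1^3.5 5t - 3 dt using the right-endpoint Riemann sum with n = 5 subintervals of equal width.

Δt = (3.5 − (-1))/5 = 0.9.
Right endpoints: -0.1, 0.8, 1.7, 2.6, 3.5.
f(-0.1) = -3.5, f(0.8) = 1, f(1.7) = 5.5, f(2.6) = 10, f(3.5) = 14.5.
Sum = Δt · [f(-0.1) + f(0.8) + f(1.7) + f(2.6) + f(3.5)].
Sum = 24.75.

24.75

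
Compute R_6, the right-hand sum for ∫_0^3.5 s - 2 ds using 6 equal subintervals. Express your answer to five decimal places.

Δs = (3.5 − 0)/6 = 7/12.
Right endpoints: 7/12, 7/6, 1.75, 7/3, 35/12, 3.5.
f(7/12) = -17/12, f(7/6) = -5/6, f(1.75) = -0.25, f(7/3) = 1/3, f(35/12) = 11/12, f(3.5) = 1.5.
Sum = Δs · [f(7/12) + f(7/6) + f(1.75) + ...].
Sum ≈ 0.14583.

0.14583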